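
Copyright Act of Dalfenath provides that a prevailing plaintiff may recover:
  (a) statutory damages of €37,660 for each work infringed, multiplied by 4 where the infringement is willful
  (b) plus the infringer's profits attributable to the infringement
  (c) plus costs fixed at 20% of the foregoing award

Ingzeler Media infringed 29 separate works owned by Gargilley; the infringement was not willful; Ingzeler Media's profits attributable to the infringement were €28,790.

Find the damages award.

Statutory damages: 29 × €37,660 = €1,092,140
Infringement not willful: no ×4 enhancement.
Combined award: €1,092,140 + €28,790 = €1,120,930
Costs: 20% of €1,120,930 = €224,186
Award plus costs: €1,120,930 + €224,186 = €1,345,116

€1,345,116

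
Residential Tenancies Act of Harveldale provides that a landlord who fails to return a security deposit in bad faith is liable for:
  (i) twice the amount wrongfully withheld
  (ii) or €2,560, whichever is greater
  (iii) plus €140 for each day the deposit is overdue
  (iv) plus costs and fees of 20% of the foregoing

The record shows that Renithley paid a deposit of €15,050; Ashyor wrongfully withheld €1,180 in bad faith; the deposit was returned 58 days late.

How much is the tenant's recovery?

Recovery: €12,816

Doubled: 2 × €1,180 = €2,360
Minimum €2,560: €2,360 is below the minimum → €2,560
Late-return penalty: 58 × €140 = €8,120
Damages plus late penalty: €2,560 + €8,120 = €10,680
Costs and fees: 20% of €10,680 = €2,136
Total recovery: €10,680 + €2,136 = €12,816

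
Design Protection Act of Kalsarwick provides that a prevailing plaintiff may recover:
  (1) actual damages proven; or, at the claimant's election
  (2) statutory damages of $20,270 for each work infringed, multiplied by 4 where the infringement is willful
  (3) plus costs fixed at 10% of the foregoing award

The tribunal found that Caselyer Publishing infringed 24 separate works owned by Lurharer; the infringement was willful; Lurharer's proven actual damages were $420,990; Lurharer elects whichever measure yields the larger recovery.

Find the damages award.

$2,140,512

Statutory damages: 24 × $20,270 = $486,480
Multiplied by 4: 4 × $486,480 = $1,945,920
Greater of actual damages ($420,990) or enhanced statutory damages ($1,945,920): $1,945,920
Costs: 10% of $1,945,920 = $194,592
Award plus costs: $1,945,920 + $194,592 = $2,140,512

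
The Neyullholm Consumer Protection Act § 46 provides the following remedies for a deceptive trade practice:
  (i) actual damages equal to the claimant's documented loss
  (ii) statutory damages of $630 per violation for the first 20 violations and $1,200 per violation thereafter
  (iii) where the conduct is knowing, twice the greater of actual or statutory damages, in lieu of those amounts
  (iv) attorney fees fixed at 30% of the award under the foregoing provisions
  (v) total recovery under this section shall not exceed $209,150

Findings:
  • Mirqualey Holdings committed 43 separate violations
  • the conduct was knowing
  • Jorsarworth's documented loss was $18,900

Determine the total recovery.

First 20 violations: 20 × $630 = $12,600
Remaining violations: (43 − 20) × $1,200 = $27,600
Statutory damages: $12,600 + $27,600 = $40,200
Greater of actual damages ($18,900) or statutory damages ($40,200): $40,200
Doubled: 2 × $40,200 = $80,400
Attorney fees: 30% of $80,400 = $24,120
Total before cap: $80,400 + $24,120 = $104,520
Cap at $209,150: $104,520 is within the cap, no reduction.

$104,520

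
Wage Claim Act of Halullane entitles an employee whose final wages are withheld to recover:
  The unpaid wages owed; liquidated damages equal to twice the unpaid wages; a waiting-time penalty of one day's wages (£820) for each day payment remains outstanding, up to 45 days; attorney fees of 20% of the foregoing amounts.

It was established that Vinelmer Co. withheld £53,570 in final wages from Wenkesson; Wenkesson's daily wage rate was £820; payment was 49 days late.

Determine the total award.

£237,132

Doubled: 2 × £53,570 = £107,140
Penalty days: min(49, 45) = 45
Waiting-time penalty: 45 × £820 = £36,900
Subtotal: £53,570 + £107,140 + £36,900 = £197,610
Attorney fees: 20% of £197,610 = £39,522
Total award: £197,610 + £39,522 = £237,132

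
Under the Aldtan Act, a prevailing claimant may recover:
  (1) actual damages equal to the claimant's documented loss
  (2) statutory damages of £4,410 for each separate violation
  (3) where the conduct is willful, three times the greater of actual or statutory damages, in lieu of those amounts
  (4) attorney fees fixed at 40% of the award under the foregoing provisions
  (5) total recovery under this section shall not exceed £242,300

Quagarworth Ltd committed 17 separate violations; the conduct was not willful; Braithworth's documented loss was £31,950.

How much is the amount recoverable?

Total recovery: £149,688

Statutory damages: 17 × £4,410 = £74,970
Conduct not willful: the in-lieu enhancement does not apply.
Actual plus statutory damages: £31,950 + £74,970 = £106,920
Attorney fees: 40% of £106,920 = £42,768
Total before cap: £106,920 + £42,768 = £149,688
Cap at £242,300: £149,688 is within the cap, no reduction.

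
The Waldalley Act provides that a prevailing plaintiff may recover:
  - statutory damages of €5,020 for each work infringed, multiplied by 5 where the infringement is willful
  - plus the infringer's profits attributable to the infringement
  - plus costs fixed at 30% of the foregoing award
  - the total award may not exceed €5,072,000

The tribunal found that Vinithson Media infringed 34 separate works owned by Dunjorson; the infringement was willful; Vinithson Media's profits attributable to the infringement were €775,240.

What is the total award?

€2,117,232

Statutory damages: 34 × €5,020 = €170,680
Multiplied by 5: 5 × €170,680 = €853,400
Combined award: €853,400 + €775,240 = €1,628,640
Costs: 30% of €1,628,640 = €488,592
Award plus costs: €1,628,640 + €488,592 = €2,117,232
Cap at €5,072,000: €2,117,232 is within the cap, no reduction.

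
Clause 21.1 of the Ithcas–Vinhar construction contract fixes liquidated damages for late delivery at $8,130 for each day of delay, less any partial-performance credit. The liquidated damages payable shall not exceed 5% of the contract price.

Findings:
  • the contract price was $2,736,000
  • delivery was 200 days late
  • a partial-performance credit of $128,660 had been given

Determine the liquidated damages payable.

Per-day damages: 200 × $8,130 = $1,626,000
Less partial-performance credit: $1,626,000 − $128,660 = $1,497,340
Cap: 5% of $2,736,000 = $136,800
Cap at $136,800: $1,497,340 exceeds the cap → $136,800

$136,800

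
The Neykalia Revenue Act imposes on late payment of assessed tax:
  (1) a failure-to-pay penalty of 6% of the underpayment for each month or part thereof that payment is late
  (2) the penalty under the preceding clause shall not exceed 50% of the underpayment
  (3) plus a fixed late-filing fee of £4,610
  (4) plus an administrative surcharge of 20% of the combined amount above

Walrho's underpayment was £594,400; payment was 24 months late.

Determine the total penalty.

Accrued rate: 6% × 24 = 144%, capped at 50% → 50%
Failure-to-pay penalty: 50% of £594,400 = £297,200
Penalty before surcharge: £297,200 + £4,610 = £301,810
Administrative surcharge: 20% of £301,810 = £60,362
Total penalty: £301,810 + £60,362 = £362,172

£362,172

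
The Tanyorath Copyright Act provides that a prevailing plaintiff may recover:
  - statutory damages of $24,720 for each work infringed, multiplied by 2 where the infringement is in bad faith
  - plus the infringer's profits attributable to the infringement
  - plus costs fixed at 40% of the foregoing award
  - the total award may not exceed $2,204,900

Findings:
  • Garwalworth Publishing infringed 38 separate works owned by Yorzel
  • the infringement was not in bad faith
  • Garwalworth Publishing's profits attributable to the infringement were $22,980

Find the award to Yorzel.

$1,347,276

Statutory damages: 38 × $24,720 = $939,360
Infringement not in bad faith: no ×2 enhancement.
Combined award: $939,360 + $22,980 = $962,340
Costs: 40% of $962,340 = $384,936
Award plus costs: $962,340 + $384,936 = $1,347,276
Cap at $2,204,900: $1,347,276 is within the cap, no reduction.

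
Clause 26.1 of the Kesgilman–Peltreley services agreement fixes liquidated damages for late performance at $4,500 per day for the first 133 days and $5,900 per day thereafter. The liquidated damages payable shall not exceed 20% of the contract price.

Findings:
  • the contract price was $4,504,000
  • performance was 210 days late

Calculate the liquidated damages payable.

$900,800

First 133 days: 133 × $4,500 = $598,500
Remaining days: (210 − 133) × $5,900 = $454,300
Accrued per-day damages: $598,500 + $454,300 = $1,052,800
Cap: 20% of $4,504,000 = $900,800
Cap at $900,800: $1,052,800 exceeds the cap → $900,800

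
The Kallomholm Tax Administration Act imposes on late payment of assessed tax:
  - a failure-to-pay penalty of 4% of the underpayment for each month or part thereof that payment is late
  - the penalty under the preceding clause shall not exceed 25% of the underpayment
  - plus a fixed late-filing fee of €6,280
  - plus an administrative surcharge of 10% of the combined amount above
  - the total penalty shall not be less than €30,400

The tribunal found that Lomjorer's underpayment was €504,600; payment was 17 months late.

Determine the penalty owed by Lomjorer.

Accrued rate: 4% × 17 = 68%, capped at 25% → 25%
Failure-to-pay penalty: 25% of €504,600 = €126,150
Penalty before surcharge: €126,150 + €6,280 = €132,430
Administrative surcharge: 10% of €132,430 = €13,243
Total penalty: €132,430 + €13,243 = €145,673
Minimum €30,400: €145,673 meets the minimum, no increase.

€145,673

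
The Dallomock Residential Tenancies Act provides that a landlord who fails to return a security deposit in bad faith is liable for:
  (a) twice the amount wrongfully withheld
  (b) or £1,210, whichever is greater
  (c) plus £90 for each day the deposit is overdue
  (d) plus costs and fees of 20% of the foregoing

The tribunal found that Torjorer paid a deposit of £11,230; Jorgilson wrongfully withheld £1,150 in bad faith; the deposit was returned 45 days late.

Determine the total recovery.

£7,620

Doubled: 2 × £1,150 = £2,300
Minimum £1,210: £2,300 meets the minimum, no increase.
Late-return penalty: 45 × £90 = £4,050
Damages plus late penalty: £2,300 + £4,050 = £6,350
Costs and fees: 20% of £6,350 = £1,270
Total recovery: £6,350 + £1,270 = £7,620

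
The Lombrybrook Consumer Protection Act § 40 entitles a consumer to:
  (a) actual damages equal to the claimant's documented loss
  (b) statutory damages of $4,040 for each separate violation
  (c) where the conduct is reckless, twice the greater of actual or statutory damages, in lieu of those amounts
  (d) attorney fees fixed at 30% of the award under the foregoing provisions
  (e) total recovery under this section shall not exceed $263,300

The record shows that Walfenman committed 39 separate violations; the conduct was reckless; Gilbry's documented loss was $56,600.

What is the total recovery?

Statutory damages: 39 × $4,040 = $157,560
Greater of actual damages ($56,600) or statutory damages ($157,560): $157,560
Doubled: 2 × $157,560 = $315,120
Attorney fees: 30% of $315,120 = $94,536
Total before cap: $315,120 + $94,536 = $409,656
Cap at $263,300: $409,656 exceeds the cap → $263,300

Total recovery: $263,300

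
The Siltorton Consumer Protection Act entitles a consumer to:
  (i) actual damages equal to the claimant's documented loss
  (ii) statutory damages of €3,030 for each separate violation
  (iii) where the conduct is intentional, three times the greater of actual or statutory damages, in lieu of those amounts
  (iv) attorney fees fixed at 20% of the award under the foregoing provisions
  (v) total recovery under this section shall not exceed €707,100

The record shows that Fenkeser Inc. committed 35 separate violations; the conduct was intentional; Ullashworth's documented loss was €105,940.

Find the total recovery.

€381,780

Statutory damages: 35 × €3,030 = €106,050
Greater of actual damages (€105,940) or statutory damages (€106,050): €106,050
Trebled: 3 × €106,050 = €318,150
Attorney fees: 20% of €318,150 = €63,630
Total before cap: €318,150 + €63,630 = €381,780
Cap at €707,100: €381,780 is within the cap, no reduction.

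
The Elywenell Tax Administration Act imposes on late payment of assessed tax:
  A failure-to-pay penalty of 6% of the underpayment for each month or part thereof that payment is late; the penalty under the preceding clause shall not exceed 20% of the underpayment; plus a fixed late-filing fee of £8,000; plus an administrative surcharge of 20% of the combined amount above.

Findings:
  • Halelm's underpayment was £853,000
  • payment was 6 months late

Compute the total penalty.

Accrued rate: 6% × 6 = 36%, capped at 20% → 20%
Failure-to-pay penalty: 20% of £853,000 = £170,600
Penalty before surcharge: £170,600 + £8,000 = £178,600
Administrative surcharge: 20% of £178,600 = £35,720
Total penalty: £178,600 + £35,720 = £214,320

Penalty: £214,320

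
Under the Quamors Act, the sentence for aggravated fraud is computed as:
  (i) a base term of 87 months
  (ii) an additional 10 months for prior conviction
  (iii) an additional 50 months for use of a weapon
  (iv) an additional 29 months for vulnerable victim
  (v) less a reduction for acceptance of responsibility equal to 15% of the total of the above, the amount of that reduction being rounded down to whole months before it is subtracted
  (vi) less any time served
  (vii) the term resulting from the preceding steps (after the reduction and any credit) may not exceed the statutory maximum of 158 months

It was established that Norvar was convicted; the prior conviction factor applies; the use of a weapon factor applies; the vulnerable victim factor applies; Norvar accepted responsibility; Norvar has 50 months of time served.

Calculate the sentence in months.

Prior conviction enhancement: +10 months
Use of a weapon enhancement: +50 months
Vulnerable victim enhancement: +29 months
Adjusted term: 87 months + 10 months + 50 months + 29 months = 176 months
Acceptance of responsibility reduction: 15% of 176 months = 26 months (rounded down)
After reduction: 176 − 26 = 150 months
Less time served: 150 months − 50 months = 100 months
Cap at 158 months: 100 months is within the cap, no reduction.

100 months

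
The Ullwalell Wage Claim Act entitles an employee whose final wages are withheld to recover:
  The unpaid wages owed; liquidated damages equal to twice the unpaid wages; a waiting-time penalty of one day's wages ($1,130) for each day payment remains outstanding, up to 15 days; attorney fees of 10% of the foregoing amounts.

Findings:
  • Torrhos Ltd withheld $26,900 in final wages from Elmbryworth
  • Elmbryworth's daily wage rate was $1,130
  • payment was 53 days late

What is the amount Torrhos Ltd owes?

$107,415

Doubled: 2 × $26,900 = $53,800
Penalty days: min(53, 15) = 15
Waiting-time penalty: 15 × $1,130 = $16,950
Subtotal: $26,900 + $53,800 + $16,950 = $97,650
Attorney fees: 10% of $97,650 = $9,765
Total award: $97,650 + $9,765 = $107,415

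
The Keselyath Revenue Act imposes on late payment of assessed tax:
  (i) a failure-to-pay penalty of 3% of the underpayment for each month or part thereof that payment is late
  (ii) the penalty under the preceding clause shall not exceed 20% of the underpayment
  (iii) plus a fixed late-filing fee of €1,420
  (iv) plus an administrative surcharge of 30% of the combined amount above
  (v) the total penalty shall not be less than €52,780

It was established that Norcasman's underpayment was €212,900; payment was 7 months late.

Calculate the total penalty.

Accrued rate: 3% × 7 = 21%, capped at 20% → 20%
Failure-to-pay penalty: 20% of €212,900 = €42,580
Penalty before surcharge: €42,580 + €1,420 = €44,000
Administrative surcharge: 30% of €44,000 = €13,200
Total penalty: €44,000 + €13,200 = €57,200
Minimum €52,780: €57,200 meets the minimum, no increase.

€57,200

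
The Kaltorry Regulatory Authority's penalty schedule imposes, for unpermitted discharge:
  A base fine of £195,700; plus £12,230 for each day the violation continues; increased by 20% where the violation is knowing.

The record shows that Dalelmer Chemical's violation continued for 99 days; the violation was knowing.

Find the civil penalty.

Per-day component: 99 × £12,230 = £1,210,770
Base plus per-day: £195,700 + £1,210,770 = £1,406,470
Enhancement: 20% of £1,406,470 = £281,294
Enhanced fine: £1,406,470 + £281,294 = £1,687,764

£1,687,764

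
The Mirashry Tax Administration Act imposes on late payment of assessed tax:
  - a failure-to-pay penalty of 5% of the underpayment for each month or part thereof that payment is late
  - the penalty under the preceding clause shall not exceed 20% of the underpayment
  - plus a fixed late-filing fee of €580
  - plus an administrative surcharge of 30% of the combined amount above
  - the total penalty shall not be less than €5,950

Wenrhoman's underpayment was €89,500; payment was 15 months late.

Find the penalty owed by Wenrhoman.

€24,024

Accrued rate: 5% × 15 = 75%, capped at 20% → 20%
Failure-to-pay penalty: 20% of €89,500 = €17,900
Penalty before surcharge: €17,900 + €580 = €18,480
Administrative surcharge: 30% of €18,480 = €5,544
Total penalty: €18,480 + €5,544 = €24,024
Minimum €5,950: €24,024 meets the minimum, no increase.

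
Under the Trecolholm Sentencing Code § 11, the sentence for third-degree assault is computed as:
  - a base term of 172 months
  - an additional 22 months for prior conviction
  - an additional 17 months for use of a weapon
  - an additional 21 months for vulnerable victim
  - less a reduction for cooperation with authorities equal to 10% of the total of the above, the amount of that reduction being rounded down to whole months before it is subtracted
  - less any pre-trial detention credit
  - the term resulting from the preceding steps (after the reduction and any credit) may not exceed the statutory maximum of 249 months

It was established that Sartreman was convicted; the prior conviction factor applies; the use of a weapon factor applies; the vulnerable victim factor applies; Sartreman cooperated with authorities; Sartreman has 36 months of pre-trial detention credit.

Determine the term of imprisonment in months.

Prior conviction enhancement: +22 months
Use of a weapon enhancement: +17 months
Vulnerable victim enhancement: +21 months
Adjusted term: 172 months + 22 months + 17 months + 21 months = 232 months
Cooperation with authorities reduction: 10% of 232 months = 23 months (rounded down)
After reduction: 232 − 23 = 209 months
Less pre-trial detention credit: 209 months − 36 months = 173 months
Cap at 249 months: 173 months is within the cap, no reduction.

173 months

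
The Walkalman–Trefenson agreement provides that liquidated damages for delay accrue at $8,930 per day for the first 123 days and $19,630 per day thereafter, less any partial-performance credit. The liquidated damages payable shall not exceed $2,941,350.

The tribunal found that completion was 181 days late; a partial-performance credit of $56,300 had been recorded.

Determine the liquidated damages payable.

First 123 days: 123 × $8,930 = $1,098,390
Remaining days: (181 − 123) × $19,630 = $1,138,540
Accrued per-day damages: $1,098,390 + $1,138,540 = $2,236,930
Less partial-performance credit: $2,236,930 − $56,300 = $2,180,630
Cap at $2,941,350: $2,180,630 is within the cap, no reduction.

$2,180,630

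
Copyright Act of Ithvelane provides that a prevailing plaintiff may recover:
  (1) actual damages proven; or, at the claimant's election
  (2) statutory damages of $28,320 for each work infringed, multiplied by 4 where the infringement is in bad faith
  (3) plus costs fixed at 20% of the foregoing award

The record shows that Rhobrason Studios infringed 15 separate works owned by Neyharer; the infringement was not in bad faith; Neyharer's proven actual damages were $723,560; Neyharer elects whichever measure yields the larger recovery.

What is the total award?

Statutory damages: 15 × $28,320 = $424,800
Infringement not in bad faith: no ×4 enhancement.
Greater of actual damages ($723,560) or statutory damages ($424,800): $723,560
Costs: 20% of $723,560 = $144,712
Award plus costs: $723,560 + $144,712 = $868,272

$868,272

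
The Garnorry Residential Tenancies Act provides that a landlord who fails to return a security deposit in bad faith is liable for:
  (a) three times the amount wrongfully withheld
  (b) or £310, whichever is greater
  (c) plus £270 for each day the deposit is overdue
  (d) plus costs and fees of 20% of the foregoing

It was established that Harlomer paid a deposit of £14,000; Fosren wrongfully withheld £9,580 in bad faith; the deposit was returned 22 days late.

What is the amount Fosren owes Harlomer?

£41,616

Trebled: 3 × £9,580 = £28,740
Minimum £310: £28,740 meets the minimum, no increase.
Late-return penalty: 22 × £270 = £5,940
Damages plus late penalty: £28,740 + £5,940 = £34,680
Costs and fees: 20% of £34,680 = £6,936
Total recovery: £34,680 + £6,936 = £41,616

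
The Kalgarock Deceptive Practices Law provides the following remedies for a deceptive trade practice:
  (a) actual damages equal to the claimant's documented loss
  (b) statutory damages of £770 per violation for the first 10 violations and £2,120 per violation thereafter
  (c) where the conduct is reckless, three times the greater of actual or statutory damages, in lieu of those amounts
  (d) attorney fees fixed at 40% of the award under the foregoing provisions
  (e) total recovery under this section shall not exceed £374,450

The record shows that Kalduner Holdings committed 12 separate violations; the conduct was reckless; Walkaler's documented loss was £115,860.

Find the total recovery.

First 10 violations: 10 × £770 = £7,700
Remaining violations: (12 − 10) × £2,120 = £4,240
Statutory damages: £7,700 + £4,240 = £11,940
Greater of actual damages (£115,860) or statutory damages (£11,940): £115,860
Trebled: 3 × £115,860 = £347,580
Attorney fees: 40% of £347,580 = £139,032
Total before cap: £347,580 + £139,032 = £486,612
Cap at £374,450: £486,612 exceeds the cap → £374,450

£374,450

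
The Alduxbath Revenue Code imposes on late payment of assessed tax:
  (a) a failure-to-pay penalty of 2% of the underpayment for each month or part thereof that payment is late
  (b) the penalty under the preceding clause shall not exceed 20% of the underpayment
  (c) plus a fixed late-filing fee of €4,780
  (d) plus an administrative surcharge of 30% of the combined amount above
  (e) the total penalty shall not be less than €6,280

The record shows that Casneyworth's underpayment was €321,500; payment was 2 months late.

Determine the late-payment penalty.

€22,932

Accrued rate: 2% × 2 = 4%, capped at 20% → 4%
Failure-to-pay penalty: 4% of €321,500 = €12,860
Penalty before surcharge: €12,860 + €4,780 = €17,640
Administrative surcharge: 30% of €17,640 = €5,292
Total penalty: €17,640 + €5,292 = €22,932
Minimum €6,280: €22,932 meets the minimum, no increase.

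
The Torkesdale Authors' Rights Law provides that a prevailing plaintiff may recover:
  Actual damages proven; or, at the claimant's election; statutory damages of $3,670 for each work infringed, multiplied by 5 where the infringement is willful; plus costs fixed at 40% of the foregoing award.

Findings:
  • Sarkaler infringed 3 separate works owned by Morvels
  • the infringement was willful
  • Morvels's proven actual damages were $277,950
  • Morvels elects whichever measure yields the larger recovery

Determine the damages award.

Award: $389,130

Statutory damages: 3 × $3,670 = $11,010
Multiplied by 5: 5 × $11,010 = $55,050
Greater of actual damages ($277,950) or enhanced statutory damages ($55,050): $277,950
Costs: 40% of $277,950 = $111,180
Award plus costs: $277,950 + $111,180 = $389,130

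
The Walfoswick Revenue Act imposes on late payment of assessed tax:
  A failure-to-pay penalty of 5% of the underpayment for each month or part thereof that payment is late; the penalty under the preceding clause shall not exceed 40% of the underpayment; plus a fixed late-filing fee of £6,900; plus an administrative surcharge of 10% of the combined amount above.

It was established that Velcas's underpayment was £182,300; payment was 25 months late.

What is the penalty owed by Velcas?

Penalty: £87,802

Accrued rate: 5% × 25 = 125%, capped at 40% → 40%
Failure-to-pay penalty: 40% of £182,300 = £72,920
Penalty before surcharge: £72,920 + £6,900 = £79,820
Administrative surcharge: 10% of £79,820 = £7,982
Total penalty: £79,820 + £7,982 = £87,802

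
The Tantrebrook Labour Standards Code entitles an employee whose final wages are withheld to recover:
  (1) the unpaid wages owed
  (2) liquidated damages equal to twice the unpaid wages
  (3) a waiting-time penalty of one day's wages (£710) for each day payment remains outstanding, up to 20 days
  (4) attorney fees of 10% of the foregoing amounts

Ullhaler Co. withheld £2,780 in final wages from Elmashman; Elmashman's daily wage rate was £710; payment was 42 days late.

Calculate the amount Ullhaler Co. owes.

Doubled: 2 × £2,780 = £5,560
Penalty days: min(42, 20) = 20
Waiting-time penalty: 20 × £710 = £14,200
Subtotal: £2,780 + £5,560 + £14,200 = £22,540
Attorney fees: 10% of £22,540 = £2,254
Total award: £22,540 + £2,254 = £24,794

Total award: £24,794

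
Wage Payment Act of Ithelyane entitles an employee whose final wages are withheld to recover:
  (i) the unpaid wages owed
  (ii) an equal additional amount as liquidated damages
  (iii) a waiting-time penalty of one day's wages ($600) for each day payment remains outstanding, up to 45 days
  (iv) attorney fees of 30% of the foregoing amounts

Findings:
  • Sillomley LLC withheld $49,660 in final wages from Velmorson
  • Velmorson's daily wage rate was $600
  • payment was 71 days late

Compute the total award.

$164,216

Liquidated damages (equal amount): $49,660
Penalty days: min(71, 45) = 45
Waiting-time penalty: 45 × $600 = $27,000
Subtotal: $49,660 + $49,660 + $27,000 = $126,320
Attorney fees: 30% of $126,320 = $37,896
Total award: $126,320 + $37,896 = $164,216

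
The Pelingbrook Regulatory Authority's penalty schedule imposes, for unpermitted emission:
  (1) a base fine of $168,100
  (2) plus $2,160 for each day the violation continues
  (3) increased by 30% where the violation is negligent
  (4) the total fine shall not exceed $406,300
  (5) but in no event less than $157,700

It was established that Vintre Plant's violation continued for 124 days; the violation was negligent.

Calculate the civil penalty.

$406,300

Per-day component: 124 × $2,160 = $267,840
Base plus per-day: $168,100 + $267,840 = $435,940
Enhancement: 30% of $435,940 = $130,782
Enhanced fine: $435,940 + $130,782 = $566,722
Cap at $406,300: $566,722 exceeds the cap → $406,300
Minimum $157,700: $406,300 meets the minimum, no increase.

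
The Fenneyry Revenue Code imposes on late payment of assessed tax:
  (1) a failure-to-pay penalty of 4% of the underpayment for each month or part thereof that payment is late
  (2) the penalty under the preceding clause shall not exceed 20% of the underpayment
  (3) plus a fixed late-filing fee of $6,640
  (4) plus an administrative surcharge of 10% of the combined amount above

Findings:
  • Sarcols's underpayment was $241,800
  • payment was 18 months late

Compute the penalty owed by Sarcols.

Accrued rate: 4% × 18 = 72%, capped at 20% → 20%
Failure-to-pay penalty: 20% of $241,800 = $48,360
Penalty before surcharge: $48,360 + $6,640 = $55,000
Administrative surcharge: 10% of $55,000 = $5,500
Total penalty: $55,000 + $5,500 = $60,500

$60,500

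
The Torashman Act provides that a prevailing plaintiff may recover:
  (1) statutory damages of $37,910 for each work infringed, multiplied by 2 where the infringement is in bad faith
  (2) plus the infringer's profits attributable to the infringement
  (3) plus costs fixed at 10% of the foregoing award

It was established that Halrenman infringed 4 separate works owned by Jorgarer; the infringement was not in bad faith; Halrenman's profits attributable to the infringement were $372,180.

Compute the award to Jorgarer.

Statutory damages: 4 × $37,910 = $151,640
Infringement not in bad faith: no ×2 enhancement.
Combined award: $151,640 + $372,180 = $523,820
Costs: 10% of $523,820 = $52,382
Award plus costs: $523,820 + $52,382 = $576,202

Award: $576,202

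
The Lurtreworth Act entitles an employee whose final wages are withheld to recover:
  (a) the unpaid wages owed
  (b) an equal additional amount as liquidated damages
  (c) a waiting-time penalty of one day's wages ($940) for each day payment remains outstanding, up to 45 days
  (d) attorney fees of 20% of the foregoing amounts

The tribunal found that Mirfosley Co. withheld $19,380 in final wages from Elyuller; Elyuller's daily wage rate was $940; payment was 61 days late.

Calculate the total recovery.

Liquidated damages (equal amount): $19,380
Penalty days: min(61, 45) = 45
Waiting-time penalty: 45 × $940 = $42,300
Subtotal: $19,380 + $19,380 + $42,300 = $81,060
Attorney fees: 20% of $81,060 = $16,212
Total award: $81,060 + $16,212 = $97,272

$97,272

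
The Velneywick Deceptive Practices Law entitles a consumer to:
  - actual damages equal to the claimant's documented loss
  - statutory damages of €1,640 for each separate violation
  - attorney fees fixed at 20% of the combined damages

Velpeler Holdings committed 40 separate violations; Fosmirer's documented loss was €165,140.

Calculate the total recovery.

Statutory damages: 40 × €1,640 = €65,600
Combined damages: €165,140 + €65,600 = €230,740
Attorney fees: 20% of €230,740 = €46,148
Total recovery: €230,740 + €46,148 = €276,888

€276,888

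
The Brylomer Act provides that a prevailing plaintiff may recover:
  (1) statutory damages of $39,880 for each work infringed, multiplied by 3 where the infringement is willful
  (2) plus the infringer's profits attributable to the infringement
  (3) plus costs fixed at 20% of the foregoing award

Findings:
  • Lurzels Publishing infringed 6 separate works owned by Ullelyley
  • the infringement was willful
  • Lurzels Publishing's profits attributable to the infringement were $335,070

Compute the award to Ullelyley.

Statutory damages: 6 × $39,880 = $239,280
Trebled: 3 × $239,280 = $717,840
Combined award: $717,840 + $335,070 = $1,052,910
Costs: 20% of $1,052,910 = $210,582
Award plus costs: $1,052,910 + $210,582 = $1,263,492

$1,263,492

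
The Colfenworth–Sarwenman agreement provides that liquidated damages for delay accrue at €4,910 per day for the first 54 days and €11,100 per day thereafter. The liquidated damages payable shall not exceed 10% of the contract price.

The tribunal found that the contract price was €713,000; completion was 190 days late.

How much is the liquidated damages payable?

First 54 days: 54 × €4,910 = €265,140
Remaining days: (190 − 54) × €11,100 = €1,509,600
Accrued per-day damages: €265,140 + €1,509,600 = €1,774,740
Cap: 10% of €713,000 = €71,300
Cap at €71,300: €1,774,740 exceeds the cap → €71,300

€71,300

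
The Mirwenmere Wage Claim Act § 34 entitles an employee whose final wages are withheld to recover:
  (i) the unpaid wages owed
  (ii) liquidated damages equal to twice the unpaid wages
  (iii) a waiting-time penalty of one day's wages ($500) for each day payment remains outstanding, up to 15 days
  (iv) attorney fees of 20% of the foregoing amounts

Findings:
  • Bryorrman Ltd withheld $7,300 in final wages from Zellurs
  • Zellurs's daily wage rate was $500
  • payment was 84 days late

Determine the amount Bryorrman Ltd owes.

Doubled: 2 × $7,300 = $14,600
Penalty days: min(84, 15) = 15
Waiting-time penalty: 15 × $500 = $7,500
Subtotal: $7,300 + $14,600 + $7,500 = $29,400
Attorney fees: 20% of $29,400 = $5,880
Total award: $29,400 + $5,880 = $35,280

$35,280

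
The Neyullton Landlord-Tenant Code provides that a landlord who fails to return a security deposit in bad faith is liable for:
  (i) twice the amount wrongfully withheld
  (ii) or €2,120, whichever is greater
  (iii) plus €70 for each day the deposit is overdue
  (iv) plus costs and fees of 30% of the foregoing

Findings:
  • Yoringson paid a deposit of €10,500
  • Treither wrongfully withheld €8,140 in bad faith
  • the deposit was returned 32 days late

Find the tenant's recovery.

€24,076

Doubled: 2 × €8,140 = €16,280
Minimum €2,120: €16,280 meets the minimum, no increase.
Late-return penalty: 32 × €70 = €2,240
Damages plus late penalty: €16,280 + €2,240 = €18,520
Costs and fees: 30% of €18,520 = €5,556
Total recovery: €18,520 + €5,556 = €24,076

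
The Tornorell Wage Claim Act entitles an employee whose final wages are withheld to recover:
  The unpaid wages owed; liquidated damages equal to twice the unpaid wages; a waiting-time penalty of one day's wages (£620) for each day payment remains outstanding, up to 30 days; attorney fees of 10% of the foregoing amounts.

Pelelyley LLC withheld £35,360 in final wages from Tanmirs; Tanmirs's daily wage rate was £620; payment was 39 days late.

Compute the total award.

Doubled: 2 × £35,360 = £70,720
Penalty days: min(39, 30) = 30
Waiting-time penalty: 30 × £620 = £18,600
Subtotal: £35,360 + £70,720 + £18,600 = £124,680
Attorney fees: 10% of £124,680 = £12,468
Total award: £124,680 + £12,468 = £137,148

£137,148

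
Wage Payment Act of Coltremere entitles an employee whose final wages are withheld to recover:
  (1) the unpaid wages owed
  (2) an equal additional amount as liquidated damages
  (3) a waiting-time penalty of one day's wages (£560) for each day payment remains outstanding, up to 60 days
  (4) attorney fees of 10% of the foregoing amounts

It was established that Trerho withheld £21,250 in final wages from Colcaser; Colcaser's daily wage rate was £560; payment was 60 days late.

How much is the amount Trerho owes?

Liquidated damages (equal amount): £21,250
Penalty days: min(60, 60) = 60
Waiting-time penalty: 60 × £560 = £33,600
Subtotal: £21,250 + £21,250 + £33,600 = £76,100
Attorney fees: 10% of £76,100 = £7,610
Total award: £76,100 + £7,610 = £83,710

£83,710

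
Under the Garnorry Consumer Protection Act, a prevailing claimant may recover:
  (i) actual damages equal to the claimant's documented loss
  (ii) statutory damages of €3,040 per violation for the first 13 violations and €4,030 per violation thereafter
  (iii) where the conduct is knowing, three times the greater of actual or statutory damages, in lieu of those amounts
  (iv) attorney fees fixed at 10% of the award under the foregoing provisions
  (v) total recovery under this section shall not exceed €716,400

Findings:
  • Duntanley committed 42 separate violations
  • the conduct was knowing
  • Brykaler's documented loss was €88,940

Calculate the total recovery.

€516,087

First 13 violations: 13 × €3,040 = €39,520
Remaining violations: (42 − 13) × €4,030 = €116,870
Statutory damages: €39,520 + €116,870 = €156,390
Greater of actual damages (€88,940) or statutory damages (€156,390): €156,390
Trebled: 3 × €156,390 = €469,170
Attorney fees: 10% of €469,170 = €46,917
Total before cap: €469,170 + €46,917 = €516,087
Cap at €716,400: €516,087 is within the cap, no reduction.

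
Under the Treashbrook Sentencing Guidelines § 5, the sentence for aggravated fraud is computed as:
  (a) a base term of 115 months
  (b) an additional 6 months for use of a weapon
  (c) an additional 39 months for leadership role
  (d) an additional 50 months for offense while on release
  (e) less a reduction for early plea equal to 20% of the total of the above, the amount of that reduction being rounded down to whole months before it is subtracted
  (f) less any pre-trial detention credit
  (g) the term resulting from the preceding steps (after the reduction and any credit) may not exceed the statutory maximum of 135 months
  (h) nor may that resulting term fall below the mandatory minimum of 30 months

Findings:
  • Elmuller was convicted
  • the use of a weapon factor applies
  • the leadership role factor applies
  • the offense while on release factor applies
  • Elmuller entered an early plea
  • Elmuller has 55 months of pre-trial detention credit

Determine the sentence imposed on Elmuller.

113 months

Use of a weapon enhancement: +6 months
Leadership role enhancement: +39 months
Offense while on release enhancement: +50 months
Adjusted term: 115 months + 6 months + 39 months + 50 months = 210 months
Early plea reduction: 20% of 210 months = 42 months (rounded down)
After reduction: 210 − 42 = 168 months
Less pre-trial detention credit: 168 months − 55 months = 113 months
Cap at 135 months: 113 months is within the cap, no reduction.
Minimum 30 months: 113 months meets the minimum, no increase.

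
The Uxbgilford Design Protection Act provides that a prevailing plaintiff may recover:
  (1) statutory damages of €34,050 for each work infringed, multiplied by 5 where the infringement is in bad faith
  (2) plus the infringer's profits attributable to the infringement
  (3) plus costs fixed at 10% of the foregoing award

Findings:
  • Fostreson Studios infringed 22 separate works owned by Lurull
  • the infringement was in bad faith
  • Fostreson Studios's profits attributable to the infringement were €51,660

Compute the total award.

Statutory damages: 22 × €34,050 = €749,100
Multiplied by 5: 5 × €749,100 = €3,745,500
Combined award: €3,745,500 + €51,660 = €3,797,160
Costs: 10% of €3,797,160 = €379,716
Award plus costs: €3,797,160 + €379,716 = €4,176,876

€4,176,876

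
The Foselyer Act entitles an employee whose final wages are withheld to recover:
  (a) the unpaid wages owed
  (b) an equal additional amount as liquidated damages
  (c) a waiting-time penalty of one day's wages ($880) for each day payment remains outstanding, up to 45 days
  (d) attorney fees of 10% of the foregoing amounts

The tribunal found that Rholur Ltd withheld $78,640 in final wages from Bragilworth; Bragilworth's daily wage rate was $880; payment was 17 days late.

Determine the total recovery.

$189,464

Liquidated damages (equal amount): $78,640
Penalty days: min(17, 45) = 17
Waiting-time penalty: 17 × $880 = $14,960
Subtotal: $78,640 + $78,640 + $14,960 = $172,240
Attorney fees: 10% of $172,240 = $17,224
Total award: $172,240 + $17,224 = $189,464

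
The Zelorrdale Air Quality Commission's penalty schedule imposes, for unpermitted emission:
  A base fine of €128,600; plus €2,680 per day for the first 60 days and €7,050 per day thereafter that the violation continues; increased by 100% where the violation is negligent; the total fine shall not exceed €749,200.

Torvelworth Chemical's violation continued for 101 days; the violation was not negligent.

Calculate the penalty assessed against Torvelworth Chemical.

€578,450

First 60 days: 60 × €2,680 = €160,800
Remaining days: (101 − 60) × €7,050 = €289,050
Per-day component: €160,800 + €289,050 = €449,850
Base plus per-day: €128,600 + €449,850 = €578,450
The violation was not negligent: no 100% increase.
Cap at €749,200: €578,450 is within the cap, no reduction.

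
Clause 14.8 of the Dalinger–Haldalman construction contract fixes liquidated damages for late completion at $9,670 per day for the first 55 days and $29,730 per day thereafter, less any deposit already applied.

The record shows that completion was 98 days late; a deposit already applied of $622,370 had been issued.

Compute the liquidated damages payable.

First 55 days: 55 × $9,670 = $531,850
Remaining days: (98 − 55) × $29,730 = $1,278,390
Accrued per-day damages: $531,850 + $1,278,390 = $1,810,240
Less deposit already applied: $1,810,240 − $622,370 = $1,187,870

$1,187,870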